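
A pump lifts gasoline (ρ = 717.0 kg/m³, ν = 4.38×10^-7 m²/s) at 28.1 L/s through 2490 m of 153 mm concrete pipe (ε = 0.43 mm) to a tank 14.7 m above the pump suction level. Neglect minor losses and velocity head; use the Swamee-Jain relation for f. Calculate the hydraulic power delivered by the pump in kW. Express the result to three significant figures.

V = 4Q/(πD²) = 1.528 m/s; Re = 5.34×10^5; ε/D = 0.00281; f = 0.02606
h_f = f(L/D)V²/2g = 50.50 m
Total head H = z + h_f = 14.7 + 50.50 = 65.20 m
P_hyd = ρgQH = 717.0·9.81·0.0281·65.20 = 12.89 kW

P_hyd ≈ 12.9 kW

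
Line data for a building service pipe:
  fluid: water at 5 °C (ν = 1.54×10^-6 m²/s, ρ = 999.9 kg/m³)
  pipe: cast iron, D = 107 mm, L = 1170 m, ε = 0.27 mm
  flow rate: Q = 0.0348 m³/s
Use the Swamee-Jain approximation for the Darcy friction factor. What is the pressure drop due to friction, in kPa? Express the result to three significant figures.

Δp ≈ 2100 kPa

V = 4Q/(πD²) = 4·0.0348/(π·0.107²) = 3.870 m/s
Re = VD/ν = 3.870·0.107/1.54×10^-6 = 2.69×10^5 → turbulent
ε/D = 0.27/107 = 0.00252
Swamee-Jain: f = 0.02566
h_f = f(L/D)V²/(2g) = 0.02566·(1170/0.107)·3.870²/(2·9.81) = 214.2 m
Δp = ρg·h_f = 999.9·9.81·214.2 = 2101 kPa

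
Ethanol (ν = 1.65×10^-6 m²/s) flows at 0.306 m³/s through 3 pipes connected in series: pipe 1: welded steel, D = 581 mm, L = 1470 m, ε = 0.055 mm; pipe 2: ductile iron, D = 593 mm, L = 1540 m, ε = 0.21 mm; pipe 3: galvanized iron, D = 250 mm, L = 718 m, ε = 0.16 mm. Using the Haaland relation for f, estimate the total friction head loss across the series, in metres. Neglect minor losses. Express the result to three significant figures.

H ≈ 108 m

Pipe 1: V = 1.154 m/s, Re = 4.06×10^5, ε/D = 9.47×10^-5, f = 0.01457, h_1 = f(L/D)V²/2g = 2.503 m
Pipe 2: V = 1.108 m/s, Re = 3.98×10^5, ε/D = 3.54×10^-4, f = 0.01681, h_2 = f(L/D)V²/2g = 2.732 m
Pipe 3: V = 6.234 m/s, Re = 9.45×10^5, ε/D = 6.40×10^-4, f = 0.01809, h_3 = f(L/D)V²/2g = 102.9 m
Series → Q common, losses add: H = Σh = 108.1 m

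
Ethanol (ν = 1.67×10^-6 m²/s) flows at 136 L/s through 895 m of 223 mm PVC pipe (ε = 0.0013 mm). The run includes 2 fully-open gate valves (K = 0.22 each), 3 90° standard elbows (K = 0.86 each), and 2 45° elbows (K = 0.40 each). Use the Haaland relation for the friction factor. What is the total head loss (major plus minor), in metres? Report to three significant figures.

H_L ≈ 35.3 m

V = 4Q/(πD²) = 3.482 m/s; V²/2g = 0.6180 m
Re = 4.65×10^5, ε/D = 5.83×10^-6 → f = 0.01330 (Haaland)
Major: h_f = f(L/D)·V²/2g = 0.01330·4013·0.6180 = 32.98 m
Minor: ΣK = 3.82; h_m = ΣK·V²/2g = 2.361 m
Total H_L = 32.98 + 2.361 = 35.34 m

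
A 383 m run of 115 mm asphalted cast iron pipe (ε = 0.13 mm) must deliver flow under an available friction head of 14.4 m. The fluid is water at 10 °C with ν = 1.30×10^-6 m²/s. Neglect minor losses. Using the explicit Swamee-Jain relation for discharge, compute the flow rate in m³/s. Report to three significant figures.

Swamee-Jain (Type II): Q = -0.965·√(gD⁵h_f/L)·ln[ε/(3.7D) + √(3.17ν²L/(gD³h_f))]
√(gD⁵h_f/L) = √(9.81·0.115⁵·14.4/383) = 0.002724
ε/(3.7D) = 3.06×10^-4; √(3.17ν²L/(gD³h_f)) = 9.77×10^-5
Q = -0.965·0.002724·ln(4.032×10^-4) = 0.02054 m³/s
Check: V = 1.98 m/s, Re = 1.75×10^5, f = 0.02186, h_f = 14.5 m ≈ 14.4 m ✓

Q ≈ 0.0205 m³/s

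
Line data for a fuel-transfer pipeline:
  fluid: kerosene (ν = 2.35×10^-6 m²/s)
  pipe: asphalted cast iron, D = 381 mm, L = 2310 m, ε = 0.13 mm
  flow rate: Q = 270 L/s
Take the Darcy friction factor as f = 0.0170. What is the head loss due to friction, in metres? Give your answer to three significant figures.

V = 4Q/(πD²) = 4·0.270/(π·0.381²) = 2.368 m/s
h_f = f(L/D)V²/(2g) = 0.01700·(2310/0.381)·2.368²/(2·9.81) = 29.46 m

h_f ≈ 29.5 m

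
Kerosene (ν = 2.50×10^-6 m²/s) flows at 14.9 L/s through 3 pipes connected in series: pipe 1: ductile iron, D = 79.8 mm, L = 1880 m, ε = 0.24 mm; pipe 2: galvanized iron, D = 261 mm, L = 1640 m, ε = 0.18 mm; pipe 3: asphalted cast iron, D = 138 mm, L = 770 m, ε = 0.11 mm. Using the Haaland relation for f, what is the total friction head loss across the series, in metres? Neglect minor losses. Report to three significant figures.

H ≈ 300 m

Pipe 1: V = 2.979 m/s, Re = 9.51×10^4, ε/D = 0.00301, f = 0.02746, h_1 = f(L/D)V²/2g = 292.7 m
Pipe 2: V = 0.2785 m/s, Re = 2.91×10^4, ε/D = 6.90×10^-4, f = 0.02507, h_2 = f(L/D)V²/2g = 0.6226 m
Pipe 3: V = 0.9962 m/s, Re = 5.50×10^4, ε/D = 7.97×10^-4, f = 0.02283, h_3 = f(L/D)V²/2g = 6.444 m
Series → Q common, losses add: H = Σh = 299.7 m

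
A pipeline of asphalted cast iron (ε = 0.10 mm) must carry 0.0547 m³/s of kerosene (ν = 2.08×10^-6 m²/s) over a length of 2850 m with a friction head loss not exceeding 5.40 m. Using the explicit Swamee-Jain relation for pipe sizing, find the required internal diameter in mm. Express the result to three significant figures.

D ≈ 306 mm

Swamee-Jain (Type III): D = 0.66·[ε^1.25·(LQ²/(gh_f))^4.75 + ν·Q^9.4·(L/(gh_f))^5.2]^0.04
LQ²/(gh_f) = 0.1610; L/(gh_f) = 53.80
Term 1 = ε^1.25·(…)^4.75 = 1.71×10^-9; Term 2 = ν·Q^9.4·(…)^5.2 = 2.85×10^-9
D = 0.66·(1.71×10^-9 + 2.85×10^-9)^0.04 = 0.3061 m = 306 mm
Check: V = 0.743 m/s, Re = 1.09×10^5, f = 0.01937, h_f = 5.08 m ≈ 5.40 m ✓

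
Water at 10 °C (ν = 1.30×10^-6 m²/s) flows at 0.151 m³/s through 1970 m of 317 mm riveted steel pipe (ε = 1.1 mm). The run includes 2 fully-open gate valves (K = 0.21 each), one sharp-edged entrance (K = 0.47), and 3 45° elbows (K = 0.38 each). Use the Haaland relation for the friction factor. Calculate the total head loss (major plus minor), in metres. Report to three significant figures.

V = 4Q/(πD²) = 1.913 m/s; V²/2g = 0.1866 m
Re = 4.67×10^5, ε/D = 0.00347 → f = 0.02756 (Haaland)
Major: h_f = f(L/D)·V²/2g = 0.02756·6215·0.1866 = 31.95 m
Minor: ΣK = 2.03; h_m = ΣK·V²/2g = 0.3787 m
Total H_L = 31.95 + 0.3787 = 32.33 m

H_L ≈ 32.3 m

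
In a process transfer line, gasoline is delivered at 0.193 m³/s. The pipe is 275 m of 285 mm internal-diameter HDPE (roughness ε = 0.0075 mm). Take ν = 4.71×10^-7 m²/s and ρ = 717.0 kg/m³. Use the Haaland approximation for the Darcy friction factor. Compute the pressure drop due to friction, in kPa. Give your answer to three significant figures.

V = 4Q/(πD²) = 4·0.193/(π·0.285²) = 3.025 m/s
Re = VD/ν = 3.025·0.285/4.71×10^-7 = 1.83×10^6 → turbulent
ε/D = 0.0075/285 = 2.63×10^-5
Haaland: f = 0.01122
h_f = f(L/D)V²/(2g) = 0.01122·(275/0.285)·3.025²/(2·9.81) = 5.052 m
Δp = ρg·h_f = 717.0·9.81·5.052 = 35.53 kPa

Δp ≈ 35.5 kPa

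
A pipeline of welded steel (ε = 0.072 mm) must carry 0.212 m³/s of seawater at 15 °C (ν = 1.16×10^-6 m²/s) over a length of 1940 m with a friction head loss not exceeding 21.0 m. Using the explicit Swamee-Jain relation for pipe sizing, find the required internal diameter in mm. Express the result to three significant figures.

Swamee-Jain (Type III): D = 0.66·[ε^1.25·(LQ²/(gh_f))^4.75 + ν·Q^9.4·(L/(gh_f))^5.2]^0.04
LQ²/(gh_f) = 0.4232; L/(gh_f) = 9.417
Term 1 = ε^1.25·(…)^4.75 = 1.12×10^-7; Term 2 = ν·Q^9.4·(…)^5.2 = 6.26×10^-8
D = 0.66·(1.12×10^-7 + 6.26×10^-8)^0.04 = 0.3542 m = 354 mm
Check: V = 2.15 m/s, Re = 6.57×10^5, f = 0.01521, h_f = 19.7 m ≈ 21.0 m ✓

D ≈ 354 mm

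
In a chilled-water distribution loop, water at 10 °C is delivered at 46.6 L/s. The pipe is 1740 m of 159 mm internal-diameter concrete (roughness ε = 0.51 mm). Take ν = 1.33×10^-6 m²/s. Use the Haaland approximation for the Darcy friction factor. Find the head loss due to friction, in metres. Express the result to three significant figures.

h_f ≈ 83.4 m

V = 4Q/(πD²) = 4·0.0466/(π·0.159²) = 2.347 m/s
Re = VD/ν = 2.347·0.159/1.33×10^-6 = 2.81×10^5 → turbulent
ε/D = 0.51/159 = 0.00321
Haaland: f = 0.02713
h_f = f(L/D)V²/(2g) = 0.02713·(1740/0.159)·2.347²/(2·9.81) = 83.35 m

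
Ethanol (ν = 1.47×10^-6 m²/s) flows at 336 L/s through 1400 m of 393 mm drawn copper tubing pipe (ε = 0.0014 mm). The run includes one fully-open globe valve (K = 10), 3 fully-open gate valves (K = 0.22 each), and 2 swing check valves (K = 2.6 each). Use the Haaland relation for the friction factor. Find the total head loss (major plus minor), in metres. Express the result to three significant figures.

V = 4Q/(πD²) = 2.770 m/s; V²/2g = 0.3910 m
Re = 7.41×10^5, ε/D = 3.56×10^-6 → f = 0.01224 (Haaland)
Major: h_f = f(L/D)·V²/2g = 0.01224·3562·0.3910 = 17.05 m
Minor: ΣK = 15.9; h_m = ΣK·V²/2g = 6.202 m
Total H_L = 17.05 + 6.202 = 23.26 m

H_L ≈ 23.3 m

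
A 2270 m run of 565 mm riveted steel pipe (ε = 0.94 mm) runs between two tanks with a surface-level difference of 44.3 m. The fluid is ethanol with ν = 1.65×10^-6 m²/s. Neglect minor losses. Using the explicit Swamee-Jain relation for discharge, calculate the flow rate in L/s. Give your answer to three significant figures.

Swamee-Jain (Type II): Q = -0.965·√(gD⁵h_f/L)·ln[ε/(3.7D) + √(3.17ν²L/(gD³h_f))]
√(gD⁵h_f/L) = √(9.81·0.565⁵·44.3/2270) = 0.1050
ε/(3.7D) = 4.50×10^-4; √(3.17ν²L/(gD³h_f)) = 1.58×10^-5
Q = -0.965·0.1050·ln(4.655×10^-4) = 0.7773 m³/s
Check: V = 3.10 m/s, Re = 1.06×10^6, f = 0.02259, h_f = 44.5 m ≈ 44.3 m ✓

Q ≈ 777 L/s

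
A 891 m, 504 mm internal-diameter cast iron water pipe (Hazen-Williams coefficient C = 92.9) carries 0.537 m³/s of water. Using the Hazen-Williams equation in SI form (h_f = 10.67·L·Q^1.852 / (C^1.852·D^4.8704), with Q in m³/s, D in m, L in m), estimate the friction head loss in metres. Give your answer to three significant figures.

h_f = 10.67·891·0.537^1.852 / (92.9^1.852·0.504^4.8704) = 19.16 m

h_f ≈ 19.2 m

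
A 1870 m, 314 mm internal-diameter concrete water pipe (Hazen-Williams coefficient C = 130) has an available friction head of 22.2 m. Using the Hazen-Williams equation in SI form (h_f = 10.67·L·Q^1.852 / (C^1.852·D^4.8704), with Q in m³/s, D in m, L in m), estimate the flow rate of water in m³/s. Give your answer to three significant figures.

Rearranging: Q = [h_f·C^1.852·D^4.8704 / (10.67·L)]^(1/1.852)
Q = [22.2·130^1.852·0.314^4.8704 / (10.67·1870)]^0.540 = 0.1571 m³/s

Q ≈ 0.157 m³/s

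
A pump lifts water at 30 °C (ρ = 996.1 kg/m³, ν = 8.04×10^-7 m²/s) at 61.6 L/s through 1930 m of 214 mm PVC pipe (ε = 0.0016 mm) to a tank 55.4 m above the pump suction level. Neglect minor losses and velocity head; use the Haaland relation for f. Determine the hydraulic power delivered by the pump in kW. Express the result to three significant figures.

P_hyd ≈ 44.2 kW

V = 4Q/(πD²) = 1.713 m/s; Re = 4.56×10^5; ε/D = 7.48×10^-6; f = 0.01336
h_f = f(L/D)V²/2g = 18.01 m
Total head H = z + h_f = 55.4 + 18.01 = 73.41 m
P_hyd = ρgQH = 996.1·9.81·0.0616·73.41 = 44.19 kW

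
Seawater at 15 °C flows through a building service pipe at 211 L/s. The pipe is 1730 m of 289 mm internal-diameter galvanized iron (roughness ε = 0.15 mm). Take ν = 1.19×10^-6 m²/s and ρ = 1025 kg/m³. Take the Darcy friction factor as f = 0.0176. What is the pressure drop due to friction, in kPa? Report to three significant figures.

Δp ≈ 559 kPa

V = 4Q/(πD²) = 4·0.211/(π·0.289²) = 3.217 m/s
h_f = f(L/D)V²/(2g) = 0.01760·(1730/0.289)·3.217²/(2·9.81) = 55.56 m
Δp = ρg·h_f = 1025·9.81·55.56 = 558.7 kPa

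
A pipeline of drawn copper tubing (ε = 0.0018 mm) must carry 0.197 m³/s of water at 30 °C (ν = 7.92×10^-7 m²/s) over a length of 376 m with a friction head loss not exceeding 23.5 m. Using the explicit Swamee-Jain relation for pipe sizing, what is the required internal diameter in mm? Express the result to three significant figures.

Swamee-Jain (Type III): D = 0.66·[ε^1.25·(LQ²/(gh_f))^4.75 + ν·Q^9.4·(L/(gh_f))^5.2]^0.04
LQ²/(gh_f) = 0.06330; L/(gh_f) = 1.631
Term 1 = ε^1.25·(…)^4.75 = 1.34×10^-13; Term 2 = ν·Q^9.4·(…)^5.2 = 2.35×10^-12
D = 0.66·(1.34×10^-13 + 2.35×10^-12)^0.04 = 0.2267 m = 227 mm
Check: V = 4.88 m/s, Re = 1.40×10^6, f = 0.01122, h_f = 22.6 m ≈ 23.5 m ✓

D ≈ 227 mm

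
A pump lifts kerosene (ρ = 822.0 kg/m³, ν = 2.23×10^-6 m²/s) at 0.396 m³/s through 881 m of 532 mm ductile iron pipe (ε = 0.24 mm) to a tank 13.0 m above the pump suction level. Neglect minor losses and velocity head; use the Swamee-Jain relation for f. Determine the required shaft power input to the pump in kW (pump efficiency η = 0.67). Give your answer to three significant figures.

V = 4Q/(πD²) = 1.781 m/s; Re = 4.25×10^5; ε/D = 4.51×10^-4; f = 0.01762
h_f = f(L/D)V²/2g = 4.721 m
Total head H = z + h_f = 13.0 + 4.721 = 17.72 m
P_hyd = ρgQH = 822.0·9.81·0.396·17.72 = 56.59 kW
P_shaft = P_hyd/η = 56.59/0.67 = 84.46 kW

P_shaft ≈ 84.5 kW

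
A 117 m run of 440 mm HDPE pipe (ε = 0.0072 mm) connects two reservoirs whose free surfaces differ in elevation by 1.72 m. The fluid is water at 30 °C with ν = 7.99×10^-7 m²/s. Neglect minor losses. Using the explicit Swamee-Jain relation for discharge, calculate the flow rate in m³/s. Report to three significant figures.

Swamee-Jain (Type II): Q = -0.965·√(gD⁵h_f/L)·ln[ε/(3.7D) + √(3.17ν²L/(gD³h_f))]
√(gD⁵h_f/L) = √(9.81·0.440⁵·1.72/117) = 0.04877
ε/(3.7D) = 4.42×10^-6; √(3.17ν²L/(gD³h_f)) = 1.28×10^-5
Q = -0.965·0.04877·ln(1.726×10^-5) = 0.5161 m³/s
Check: V = 3.39 m/s, Re = 1.87×10^6, f = 0.01104, h_f = 1.72 m ≈ 1.72 m ✓

Q ≈ 0.516 m³/s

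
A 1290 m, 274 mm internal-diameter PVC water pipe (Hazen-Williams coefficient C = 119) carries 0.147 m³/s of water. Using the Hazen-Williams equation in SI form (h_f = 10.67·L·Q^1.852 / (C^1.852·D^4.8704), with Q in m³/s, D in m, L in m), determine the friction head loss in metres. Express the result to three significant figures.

h_f = 10.67·1290·0.147^1.852 / (119^1.852·0.274^4.8704) = 30.98 m

h_f ≈ 31.0 m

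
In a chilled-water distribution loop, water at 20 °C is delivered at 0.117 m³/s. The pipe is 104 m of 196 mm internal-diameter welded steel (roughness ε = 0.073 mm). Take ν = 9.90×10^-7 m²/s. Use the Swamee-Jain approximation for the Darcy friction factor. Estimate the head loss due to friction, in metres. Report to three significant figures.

h_f ≈ 6.73 m

V = 4Q/(πD²) = 4·0.117/(π·0.196²) = 3.878 m/s
Re = VD/ν = 3.878·0.196/9.90×10^-7 = 7.68×10^5 → turbulent
ε/D = 0.073/196 = 3.72×10^-4
Swamee-Jain: f = 0.01654
h_f = f(L/D)V²/(2g) = 0.01654·(104/0.196)·3.878²/(2·9.81) = 6.728 m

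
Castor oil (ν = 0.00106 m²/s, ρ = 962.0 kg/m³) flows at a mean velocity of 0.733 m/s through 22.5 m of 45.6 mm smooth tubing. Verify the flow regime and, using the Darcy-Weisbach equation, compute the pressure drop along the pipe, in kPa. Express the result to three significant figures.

Re = VD/ν = 0.733·0.04560/0.00106 = 31.5 → laminar (Re < 2300)
f = 64/Re = 2.030
h_f = f(L/D)V²/(2g) = 2.030·(22.5/0.04560)·0.733²/(2·9.81) = 27.42 m
Δp = ρg·h_f = 962.0·9.81·27.42 = 258.8 kPa

Δp ≈ 259 kPa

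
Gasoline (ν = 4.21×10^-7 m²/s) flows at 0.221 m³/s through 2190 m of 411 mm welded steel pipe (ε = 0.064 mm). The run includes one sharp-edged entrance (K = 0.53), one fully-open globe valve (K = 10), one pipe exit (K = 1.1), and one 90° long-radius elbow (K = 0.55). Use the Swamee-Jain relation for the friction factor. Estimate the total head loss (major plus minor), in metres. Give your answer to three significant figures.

H_L ≈ 12.2 m

V = 4Q/(πD²) = 1.666 m/s; V²/2g = 0.1414 m
Re = 1.63×10^6, ε/D = 1.56×10^-4 → f = 0.01387 (Swamee-Jain)
Major: h_f = f(L/D)·V²/2g = 0.01387·5328·0.1414 = 10.45 m
Minor: ΣK = 12.2; h_m = ΣK·V²/2g = 1.723 m
Total H_L = 10.45 + 1.723 = 12.18 m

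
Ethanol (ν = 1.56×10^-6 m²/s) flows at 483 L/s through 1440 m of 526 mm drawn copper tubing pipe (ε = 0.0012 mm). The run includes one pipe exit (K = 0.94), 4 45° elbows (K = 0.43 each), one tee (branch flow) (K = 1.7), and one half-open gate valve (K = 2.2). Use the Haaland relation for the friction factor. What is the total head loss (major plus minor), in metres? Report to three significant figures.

H_L ≈ 10.1 m

V = 4Q/(πD²) = 2.223 m/s; V²/2g = 0.2518 m
Re = 7.49×10^5, ε/D = 2.28×10^-6 → f = 0.01220 (Haaland)
Major: h_f = f(L/D)·V²/2g = 0.01220·2738·0.2518 = 8.410 m
Minor: ΣK = 6.56; h_m = ΣK·V²/2g = 1.652 m
Total H_L = 8.410 + 1.652 = 10.06 m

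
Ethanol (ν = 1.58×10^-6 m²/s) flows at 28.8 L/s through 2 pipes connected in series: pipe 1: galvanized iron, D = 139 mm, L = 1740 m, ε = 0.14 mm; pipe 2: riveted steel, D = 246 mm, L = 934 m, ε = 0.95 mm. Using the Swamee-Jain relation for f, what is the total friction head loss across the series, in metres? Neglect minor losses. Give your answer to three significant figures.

H ≈ 51.4 m

Pipe 1: V = 1.898 m/s, Re = 1.67×10^5, ε/D = 0.00101, f = 0.02147, h_1 = f(L/D)V²/2g = 49.33 m
Pipe 2: V = 0.6059 m/s, Re = 9.43×10^4, ε/D = 0.00386, f = 0.02956, h_2 = f(L/D)V²/2g = 2.100 m
Series → Q common, losses add: H = Σh = 51.43 m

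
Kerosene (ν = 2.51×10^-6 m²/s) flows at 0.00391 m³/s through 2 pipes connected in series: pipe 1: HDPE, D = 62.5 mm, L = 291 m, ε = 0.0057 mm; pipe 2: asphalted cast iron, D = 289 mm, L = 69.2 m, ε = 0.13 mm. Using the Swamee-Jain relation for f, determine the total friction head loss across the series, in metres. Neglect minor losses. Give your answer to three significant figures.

H ≈ 9.00 m

Pipe 1: V = 1.274 m/s, Re = 3.17×10^4, ε/D = 9.12×10^-5, f = 0.02335, h_1 = f(L/D)V²/2g = 9.001 m
Pipe 2: V = 0.05961 m/s, Re = 6860, ε/D = 4.50×10^-4, f = 0.03511, h_2 = f(L/D)V²/2g = 0.001522 m
Series → Q common, losses add: H = Σh = 9.002 m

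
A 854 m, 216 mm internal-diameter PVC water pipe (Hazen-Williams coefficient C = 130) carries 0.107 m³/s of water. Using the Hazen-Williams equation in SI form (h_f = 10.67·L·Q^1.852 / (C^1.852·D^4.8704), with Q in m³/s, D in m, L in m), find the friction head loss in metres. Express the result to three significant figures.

h_f ≈ 30.8 m

h_f = 10.67·854·0.107^1.852 / (130^1.852·0.216^4.8704) = 30.80 m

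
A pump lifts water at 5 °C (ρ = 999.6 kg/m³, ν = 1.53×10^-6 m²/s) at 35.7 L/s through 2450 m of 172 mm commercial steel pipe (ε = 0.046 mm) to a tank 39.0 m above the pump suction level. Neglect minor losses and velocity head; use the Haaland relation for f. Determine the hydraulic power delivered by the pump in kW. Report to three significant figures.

V = 4Q/(πD²) = 1.536 m/s; Re = 1.73×10^5; ε/D = 2.67×10^-4; f = 0.01762
h_f = f(L/D)V²/2g = 30.20 m
Total head H = z + h_f = 39.0 + 30.20 = 69.20 m
P_hyd = ρgQH = 999.6·9.81·0.0357·69.20 = 24.22 kW

P_hyd ≈ 24.2 kW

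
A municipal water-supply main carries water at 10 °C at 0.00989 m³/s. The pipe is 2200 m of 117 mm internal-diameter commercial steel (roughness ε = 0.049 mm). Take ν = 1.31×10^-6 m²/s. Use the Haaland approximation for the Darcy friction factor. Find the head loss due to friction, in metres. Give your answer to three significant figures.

h_f ≈ 16.4 m

V = 4Q/(πD²) = 4·0.00989/(π·0.117²) = 0.9199 m/s
Re = VD/ν = 0.9199·0.117/1.31×10^-6 = 8.22×10^4 → turbulent
ε/D = 0.049/117 = 4.19×10^-4
Haaland: f = 0.02028
h_f = f(L/D)V²/(2g) = 0.02028·(2200/0.117)·0.9199²/(2·9.81) = 16.45 m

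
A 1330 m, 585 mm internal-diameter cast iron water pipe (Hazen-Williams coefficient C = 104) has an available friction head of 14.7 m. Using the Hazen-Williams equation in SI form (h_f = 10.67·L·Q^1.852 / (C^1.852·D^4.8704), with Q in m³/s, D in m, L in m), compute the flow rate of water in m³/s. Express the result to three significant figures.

Rearranging: Q = [h_f·C^1.852·D^4.8704 / (10.67·L)]^(1/1.852)
Q = [14.7·104^1.852·0.585^4.8704 / (10.67·1330)]^0.540 = 0.6210 m³/s

Q ≈ 0.621 m³/s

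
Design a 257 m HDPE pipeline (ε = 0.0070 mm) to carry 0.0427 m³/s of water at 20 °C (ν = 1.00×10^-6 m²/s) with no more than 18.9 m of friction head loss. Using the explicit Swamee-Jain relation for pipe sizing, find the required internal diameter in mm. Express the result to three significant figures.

Swamee-Jain (Type III): D = 0.66·[ε^1.25·(LQ²/(gh_f))^4.75 + ν·Q^9.4·(L/(gh_f))^5.2]^0.04
LQ²/(gh_f) = 0.002527; L/(gh_f) = 1.386
Term 1 = ε^1.25·(…)^4.75 = 1.66×10^-19; Term 2 = ν·Q^9.4·(…)^5.2 = 7.30×10^-19
D = 0.66·(1.66×10^-19 + 7.30×10^-19)^0.04 = 0.1252 m = 125 mm
Check: V = 3.47 m/s, Re = 4.34×10^5, f = 0.01419, h_f = 17.9 m ≈ 18.9 m ✓

D ≈ 125 mm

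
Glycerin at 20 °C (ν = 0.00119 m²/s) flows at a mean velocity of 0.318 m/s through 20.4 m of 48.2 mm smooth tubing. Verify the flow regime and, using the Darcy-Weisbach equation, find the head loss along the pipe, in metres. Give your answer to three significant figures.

h_f ≈ 10.8 m

Re = VD/ν = 0.318·0.04820/0.00119 = 12.9 → laminar (Re < 2300)
f = 64/Re = 4.969
h_f = f(L/D)V²/(2g) = 4.969·(20.4/0.04820)·0.318²/(2·9.81) = 10.84 m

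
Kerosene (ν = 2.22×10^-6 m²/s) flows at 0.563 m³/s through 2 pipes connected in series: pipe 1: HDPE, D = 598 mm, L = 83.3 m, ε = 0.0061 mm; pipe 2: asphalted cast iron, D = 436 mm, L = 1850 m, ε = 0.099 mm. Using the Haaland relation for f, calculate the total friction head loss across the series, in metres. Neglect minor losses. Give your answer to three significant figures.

H ≈ 46.9 m

Pipe 1: V = 2.005 m/s, Re = 5.40×10^5, ε/D = 1.02×10^-5, f = 0.01301, h_1 = f(L/D)V²/2g = 0.3711 m
Pipe 2: V = 3.771 m/s, Re = 7.41×10^5, ε/D = 2.27×10^-4, f = 0.01513, h_2 = f(L/D)V²/2g = 46.53 m
Series → Q common, losses add: H = Σh = 46.90 m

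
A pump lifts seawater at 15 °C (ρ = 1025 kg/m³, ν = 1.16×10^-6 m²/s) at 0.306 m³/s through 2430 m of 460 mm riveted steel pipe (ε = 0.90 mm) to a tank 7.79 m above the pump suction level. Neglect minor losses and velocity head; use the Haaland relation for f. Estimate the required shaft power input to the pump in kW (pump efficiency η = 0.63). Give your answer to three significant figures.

V = 4Q/(πD²) = 1.841 m/s; Re = 7.30×10^5; ε/D = 0.00196; f = 0.02356
h_f = f(L/D)V²/2g = 21.50 m
Total head H = z + h_f = 7.79 + 21.50 = 29.29 m
P_hyd = ρgQH = 1025·9.81·0.306·29.29 = 90.13 kW
P_shaft = P_hyd/η = 90.13/0.63 = 143.1 kW

P_shaft ≈ 143 kW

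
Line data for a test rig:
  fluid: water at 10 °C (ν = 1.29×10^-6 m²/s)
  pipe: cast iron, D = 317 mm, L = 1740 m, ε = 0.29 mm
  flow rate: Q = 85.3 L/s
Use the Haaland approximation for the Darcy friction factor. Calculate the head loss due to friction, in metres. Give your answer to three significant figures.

V = 4Q/(πD²) = 4·0.0853/(π·0.317²) = 1.081 m/s
Re = VD/ν = 1.081·0.317/1.29×10^-6 = 2.66×10^5 → turbulent
ε/D = 0.29/317 = 9.15×10^-4
Haaland: f = 0.02027
h_f = f(L/D)V²/(2g) = 0.02027·(1740/0.317)·1.081²/(2·9.81) = 6.623 m

h_f ≈ 6.62 m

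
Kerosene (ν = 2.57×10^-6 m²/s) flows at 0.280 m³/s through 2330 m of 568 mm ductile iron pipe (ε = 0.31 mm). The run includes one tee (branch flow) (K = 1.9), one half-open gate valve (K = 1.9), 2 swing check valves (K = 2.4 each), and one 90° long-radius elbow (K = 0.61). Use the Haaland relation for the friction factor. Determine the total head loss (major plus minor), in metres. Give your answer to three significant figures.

V = 4Q/(πD²) = 1.105 m/s; V²/2g = 0.06224 m
Re = 2.44×10^5, ε/D = 5.46×10^-4 → f = 0.01859 (Haaland)
Major: h_f = f(L/D)·V²/2g = 0.01859·4102·0.06224 = 4.745 m
Minor: ΣK = 9.21; h_m = ΣK·V²/2g = 0.5732 m
Total H_L = 4.745 + 0.5732 = 5.318 m

H_L ≈ 5.32 m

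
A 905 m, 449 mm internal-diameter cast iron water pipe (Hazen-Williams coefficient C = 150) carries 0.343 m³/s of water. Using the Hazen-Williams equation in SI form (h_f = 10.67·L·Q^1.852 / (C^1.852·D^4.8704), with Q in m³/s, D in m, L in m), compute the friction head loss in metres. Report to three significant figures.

h_f = 10.67·905·0.343^1.852 / (150^1.852·0.449^4.8704) = 6.134 m

h_f ≈ 6.13 m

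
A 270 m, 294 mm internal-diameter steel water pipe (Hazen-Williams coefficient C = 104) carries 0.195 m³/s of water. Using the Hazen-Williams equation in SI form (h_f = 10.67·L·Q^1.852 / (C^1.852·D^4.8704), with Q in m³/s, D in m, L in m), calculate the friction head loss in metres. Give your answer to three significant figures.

h_f ≈ 9.97 m

h_f = 10.67·270·0.195^1.852 / (104^1.852·0.294^4.8704) = 9.965 m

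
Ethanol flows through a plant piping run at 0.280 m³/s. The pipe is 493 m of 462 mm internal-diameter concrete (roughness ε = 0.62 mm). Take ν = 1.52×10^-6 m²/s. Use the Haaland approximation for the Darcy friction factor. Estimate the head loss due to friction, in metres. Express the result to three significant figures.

h_f ≈ 3.27 m

V = 4Q/(πD²) = 4·0.280/(π·0.462²) = 1.670 m/s
Re = VD/ν = 1.670·0.462/1.52×10^-6 = 5.08×10^5 → turbulent
ε/D = 0.62/462 = 0.00134
Haaland: f = 0.02158
h_f = f(L/D)V²/(2g) = 0.02158·(493/0.462)·1.670²/(2·9.81) = 3.275 m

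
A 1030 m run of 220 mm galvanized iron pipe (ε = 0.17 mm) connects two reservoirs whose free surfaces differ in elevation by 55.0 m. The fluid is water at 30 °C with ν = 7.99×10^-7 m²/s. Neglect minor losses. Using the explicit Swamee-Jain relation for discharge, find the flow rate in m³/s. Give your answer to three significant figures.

Q ≈ 0.133 m³/s

Swamee-Jain (Type II): Q = -0.965·√(gD⁵h_f/L)·ln[ε/(3.7D) + √(3.17ν²L/(gD³h_f))]
√(gD⁵h_f/L) = √(9.81·0.220⁵·55.0/1030) = 0.01643
ε/(3.7D) = 2.09×10^-4; √(3.17ν²L/(gD³h_f)) = 1.90×10^-5
Q = -0.965·0.01643·ln(2.279×10^-4) = 0.1330 m³/s
Check: V = 3.50 m/s, Re = 9.63×10^5, f = 0.01893, h_f = 55.3 m ≈ 55.0 m ✓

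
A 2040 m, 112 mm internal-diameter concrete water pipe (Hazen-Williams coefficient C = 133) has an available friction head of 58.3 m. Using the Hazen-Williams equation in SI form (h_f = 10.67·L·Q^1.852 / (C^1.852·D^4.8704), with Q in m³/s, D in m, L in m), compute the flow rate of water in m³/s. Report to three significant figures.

Rearranging: Q = [h_f·C^1.852·D^4.8704 / (10.67·L)]^(1/1.852)
Q = [58.3·133^1.852·0.112^4.8704 / (10.67·2040)]^0.540 = 0.01716 m³/s

Q ≈ 0.0172 m³/s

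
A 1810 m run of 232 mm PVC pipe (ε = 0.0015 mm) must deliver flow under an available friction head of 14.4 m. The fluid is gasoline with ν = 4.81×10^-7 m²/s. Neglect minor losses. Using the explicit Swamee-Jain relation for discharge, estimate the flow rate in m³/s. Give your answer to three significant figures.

Swamee-Jain (Type II): Q = -0.965·√(gD⁵h_f/L)·ln[ε/(3.7D) + √(3.17ν²L/(gD³h_f))]
√(gD⁵h_f/L) = √(9.81·0.232⁵·14.4/1810) = 0.007243
ε/(3.7D) = 1.75×10^-6; √(3.17ν²L/(gD³h_f)) = 2.74×10^-5
Q = -0.965·0.007243·ln(2.918×10^-5) = 0.07298 m³/s
Check: V = 1.73 m/s, Re = 8.33×10^5, f = 0.01212, h_f = 14.4 m ≈ 14.4 m ✓

Q ≈ 0.0730 m³/s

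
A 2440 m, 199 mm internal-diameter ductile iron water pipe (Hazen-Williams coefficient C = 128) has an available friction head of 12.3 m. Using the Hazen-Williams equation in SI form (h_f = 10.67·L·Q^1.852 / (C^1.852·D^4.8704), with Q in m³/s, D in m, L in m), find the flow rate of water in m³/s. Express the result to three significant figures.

Q ≈ 0.0294 m³/s

Rearranging: Q = [h_f·C^1.852·D^4.8704 / (10.67·L)]^(1/1.852)
Q = [12.3·128^1.852·0.199^4.8704 / (10.67·2440)]^0.540 = 0.02935 m³/s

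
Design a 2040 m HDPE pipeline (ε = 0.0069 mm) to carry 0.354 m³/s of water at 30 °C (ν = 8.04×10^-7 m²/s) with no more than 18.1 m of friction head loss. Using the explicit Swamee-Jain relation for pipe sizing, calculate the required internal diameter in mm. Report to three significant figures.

D ≈ 425 mm

Swamee-Jain (Type III): D = 0.66·[ε^1.25·(LQ²/(gh_f))^4.75 + ν·Q^9.4·(L/(gh_f))^5.2]^0.04
LQ²/(gh_f) = 1.440; L/(gh_f) = 11.49
Term 1 = ε^1.25·(…)^4.75 = 2.00×10^-6; Term 2 = ν·Q^9.4·(…)^5.2 = 1.51×10^-5
D = 0.66·(2.00×10^-6 + 1.51×10^-5)^0.04 = 0.4255 m = 425 mm
Check: V = 2.49 m/s, Re = 1.32×10^6, f = 0.01155, h_f = 17.5 m ≈ 18.1 m ✓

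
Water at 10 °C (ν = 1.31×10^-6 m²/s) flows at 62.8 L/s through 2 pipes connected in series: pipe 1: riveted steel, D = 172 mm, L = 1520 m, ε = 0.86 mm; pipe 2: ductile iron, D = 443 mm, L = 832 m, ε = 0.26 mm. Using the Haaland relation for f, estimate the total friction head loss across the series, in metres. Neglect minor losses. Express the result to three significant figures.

H ≈ 101 m

Pipe 1: V = 2.703 m/s, Re = 3.55×10^5, ε/D = 0.00500, f = 0.03067, h_1 = f(L/D)V²/2g = 100.9 m
Pipe 2: V = 0.4074 m/s, Re = 1.38×10^5, ε/D = 5.87×10^-4, f = 0.01972, h_2 = f(L/D)V²/2g = 0.3134 m
Series → Q common, losses add: H = Σh = 101.2 m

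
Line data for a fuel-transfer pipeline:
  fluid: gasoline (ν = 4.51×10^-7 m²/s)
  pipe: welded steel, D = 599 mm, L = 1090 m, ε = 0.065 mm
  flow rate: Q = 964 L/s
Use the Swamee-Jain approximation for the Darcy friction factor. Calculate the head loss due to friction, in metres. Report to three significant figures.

V = 4Q/(πD²) = 4·0.964/(π·0.599²) = 3.421 m/s
Re = VD/ν = 3.421·0.599/4.51×10^-7 = 4.54×10^6 → turbulent
ε/D = 0.065/599 = 1.09×10^-4
Swamee-Jain: f = 0.01260
h_f = f(L/D)V²/(2g) = 0.01260·(1090/0.599)·3.421²/(2·9.81) = 13.68 m

h_f ≈ 13.7 m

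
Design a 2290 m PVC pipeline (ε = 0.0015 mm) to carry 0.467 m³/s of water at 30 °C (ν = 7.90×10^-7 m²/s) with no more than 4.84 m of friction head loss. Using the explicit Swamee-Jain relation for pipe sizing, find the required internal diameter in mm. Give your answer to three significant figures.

D ≈ 633 mm

Swamee-Jain (Type III): D = 0.66·[ε^1.25·(LQ²/(gh_f))^4.75 + ν·Q^9.4·(L/(gh_f))^5.2]^0.04
LQ²/(gh_f) = 10.52; L/(gh_f) = 48.23
Term 1 = ε^1.25·(…)^4.75 = 0.00375; Term 2 = ν·Q^9.4·(…)^5.2 = 0.349
D = 0.66·(0.00375 + 0.349)^0.04 = 0.6330 m = 633 mm
Check: V = 1.48 m/s, Re = 1.19×10^6, f = 0.01134, h_f = 4.60 m ≈ 4.84 m ✓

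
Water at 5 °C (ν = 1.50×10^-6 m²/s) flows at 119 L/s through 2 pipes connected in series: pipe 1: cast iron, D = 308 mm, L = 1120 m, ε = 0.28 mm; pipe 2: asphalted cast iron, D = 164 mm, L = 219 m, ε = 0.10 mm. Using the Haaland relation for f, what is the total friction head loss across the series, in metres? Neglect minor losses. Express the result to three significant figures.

H ≈ 48.6 m

Pipe 1: V = 1.597 m/s, Re = 3.28×10^5, ε/D = 9.09×10^-4, f = 0.02006, h_1 = f(L/D)V²/2g = 9.484 m
Pipe 2: V = 5.633 m/s, Re = 6.16×10^5, ε/D = 6.10×10^-4, f = 0.01811, h_2 = f(L/D)V²/2g = 39.12 m
Series → Q common, losses add: H = Σh = 48.60 m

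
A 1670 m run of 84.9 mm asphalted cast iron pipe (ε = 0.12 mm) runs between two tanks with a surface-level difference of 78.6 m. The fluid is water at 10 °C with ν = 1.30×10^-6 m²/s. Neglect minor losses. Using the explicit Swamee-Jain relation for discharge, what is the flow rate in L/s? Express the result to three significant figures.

Swamee-Jain (Type II): Q = -0.965·√(gD⁵h_f/L)·ln[ε/(3.7D) + √(3.17ν²L/(gD³h_f))]
√(gD⁵h_f/L) = √(9.81·0.0849⁵·78.6/1670) = 0.001427
ε/(3.7D) = 3.82×10^-4; √(3.17ν²L/(gD³h_f)) = 1.38×10^-4
Q = -0.965·0.001427·ln(5.197×10^-4) = 0.01041 m³/s
Check: V = 1.84 m/s, Re = 1.20×10^5, f = 0.02337, h_f = 79.3 m ≈ 78.6 m ✓

Q ≈ 10.4 L/s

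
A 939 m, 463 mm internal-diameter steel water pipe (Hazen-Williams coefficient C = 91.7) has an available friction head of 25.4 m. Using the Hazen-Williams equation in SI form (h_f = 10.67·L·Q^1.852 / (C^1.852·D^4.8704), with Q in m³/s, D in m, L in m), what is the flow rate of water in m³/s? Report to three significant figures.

Rearranging: Q = [h_f·C^1.852·D^4.8704 / (10.67·L)]^(1/1.852)
Q = [25.4·91.7^1.852·0.463^4.8704 / (10.67·939)]^0.540 = 0.4799 m³/s

Q ≈ 0.480 m³/s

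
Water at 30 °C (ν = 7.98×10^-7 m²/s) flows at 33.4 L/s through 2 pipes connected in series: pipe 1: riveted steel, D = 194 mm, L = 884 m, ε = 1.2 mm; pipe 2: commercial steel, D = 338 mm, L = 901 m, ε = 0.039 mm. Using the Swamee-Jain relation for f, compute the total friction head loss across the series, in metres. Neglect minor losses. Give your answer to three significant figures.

Pipe 1: V = 1.130 m/s, Re = 2.75×10^5, ε/D = 0.00619, f = 0.03286, h_1 = f(L/D)V²/2g = 9.744 m
Pipe 2: V = 0.3722 m/s, Re = 1.58×10^5, ε/D = 1.15×10^-4, f = 0.01714, h_2 = f(L/D)V²/2g = 0.3227 m
Series → Q common, losses add: H = Σh = 10.07 m

H ≈ 10.1 m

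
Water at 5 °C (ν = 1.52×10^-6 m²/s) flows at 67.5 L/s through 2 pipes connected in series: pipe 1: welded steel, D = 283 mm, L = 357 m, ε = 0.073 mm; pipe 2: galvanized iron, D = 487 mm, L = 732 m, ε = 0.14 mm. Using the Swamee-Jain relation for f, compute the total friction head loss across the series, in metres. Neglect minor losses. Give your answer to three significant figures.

H ≈ 1.49 m

Pipe 1: V = 1.073 m/s, Re = 2.00×10^5, ε/D = 2.58×10^-4, f = 0.01752, h_1 = f(L/D)V²/2g = 1.297 m
Pipe 2: V = 0.3624 m/s, Re = 1.16×10^5, ε/D = 2.87×10^-4, f = 0.01901, h_2 = f(L/D)V²/2g = 0.1912 m
Series → Q common, losses add: H = Σh = 1.489 m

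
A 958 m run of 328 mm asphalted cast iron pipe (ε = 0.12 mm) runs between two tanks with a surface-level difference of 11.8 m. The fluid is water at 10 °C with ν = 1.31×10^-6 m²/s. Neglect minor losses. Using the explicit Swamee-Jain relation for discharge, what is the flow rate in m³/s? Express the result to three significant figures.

Q ≈ 0.184 m³/s

Swamee-Jain (Type II): Q = -0.965·√(gD⁵h_f/L)·ln[ε/(3.7D) + √(3.17ν²L/(gD³h_f))]
√(gD⁵h_f/L) = √(9.81·0.328⁵·11.8/958) = 0.02142
ε/(3.7D) = 9.89×10^-5; √(3.17ν²L/(gD³h_f)) = 3.57×10^-5
Q = -0.965·0.02142·ln(1.346×10^-4) = 0.1842 m³/s
Check: V = 2.18 m/s, Re = 5.46×10^5, f = 0.01679, h_f = 11.9 m ≈ 11.8 m ✓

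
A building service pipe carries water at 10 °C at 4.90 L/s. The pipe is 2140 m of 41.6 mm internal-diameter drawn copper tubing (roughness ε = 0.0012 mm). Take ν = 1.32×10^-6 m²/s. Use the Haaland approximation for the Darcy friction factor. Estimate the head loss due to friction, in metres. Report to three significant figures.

V = 4Q/(πD²) = 4·0.00490/(π·0.0416²) = 3.605 m/s
Re = VD/ν = 3.605·0.0416/1.32×10^-6 = 1.14×10^5 → turbulent
ε/D = 0.0012/41.6 = 2.88×10^-5
Haaland: f = 0.01748
h_f = f(L/D)V²/(2g) = 0.01748·(2140/0.0416)·3.605²/(2·9.81) = 595.8 m

h_f ≈ 596 m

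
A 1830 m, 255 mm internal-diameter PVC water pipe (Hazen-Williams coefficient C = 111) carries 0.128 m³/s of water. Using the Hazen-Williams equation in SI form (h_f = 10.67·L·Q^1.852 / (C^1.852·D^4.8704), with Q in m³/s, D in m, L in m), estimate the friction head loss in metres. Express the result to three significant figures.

h_f = 10.67·1830·0.128^1.852 / (111^1.852·0.255^4.8704) = 54.91 m

h_f ≈ 54.9 m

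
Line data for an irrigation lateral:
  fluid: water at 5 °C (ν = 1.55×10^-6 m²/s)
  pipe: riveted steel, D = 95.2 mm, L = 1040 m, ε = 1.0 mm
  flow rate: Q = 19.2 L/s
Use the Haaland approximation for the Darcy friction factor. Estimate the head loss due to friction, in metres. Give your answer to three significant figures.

V = 4Q/(πD²) = 4·0.0192/(π·0.0952²) = 2.697 m/s
Re = VD/ν = 2.697·0.0952/1.55×10^-6 = 1.66×10^5 → turbulent
ε/D = 1.0/95.2 = 0.0105
Haaland: f = 0.03895
h_f = f(L/D)V²/(2g) = 0.03895·(1040/0.0952)·2.697²/(2·9.81) = 157.8 m

h_f ≈ 158 m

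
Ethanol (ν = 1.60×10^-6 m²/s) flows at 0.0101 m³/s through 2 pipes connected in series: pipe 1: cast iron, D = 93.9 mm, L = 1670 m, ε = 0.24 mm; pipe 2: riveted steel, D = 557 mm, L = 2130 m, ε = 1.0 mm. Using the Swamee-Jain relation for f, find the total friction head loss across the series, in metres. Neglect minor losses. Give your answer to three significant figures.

Pipe 1: V = 1.458 m/s, Re = 8.56×10^4, ε/D = 0.00256, f = 0.02695, h_1 = f(L/D)V²/2g = 51.96 m
Pipe 2: V = 0.04145 m/s, Re = 1.44×10^4, ε/D = 0.00180, f = 0.03149, h_2 = f(L/D)V²/2g = 0.01054 m
Series → Q common, losses add: H = Σh = 51.97 m

H ≈ 52.0 m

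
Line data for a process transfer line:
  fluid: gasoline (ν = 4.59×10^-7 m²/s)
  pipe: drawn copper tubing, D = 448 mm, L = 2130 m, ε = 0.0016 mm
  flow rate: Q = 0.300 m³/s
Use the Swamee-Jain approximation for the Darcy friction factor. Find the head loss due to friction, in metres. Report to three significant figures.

V = 4Q/(πD²) = 4·0.300/(π·0.448²) = 1.903 m/s
Re = VD/ν = 1.903·0.448/4.59×10^-7 = 1.86×10^6 → turbulent
ε/D = 0.0016/448 = 3.57×10^-6
Swamee-Jain: f = 0.01062
h_f = f(L/D)V²/(2g) = 0.01062·(2130/0.448)·1.903²/(2·9.81) = 9.320 m

h_f ≈ 9.32 m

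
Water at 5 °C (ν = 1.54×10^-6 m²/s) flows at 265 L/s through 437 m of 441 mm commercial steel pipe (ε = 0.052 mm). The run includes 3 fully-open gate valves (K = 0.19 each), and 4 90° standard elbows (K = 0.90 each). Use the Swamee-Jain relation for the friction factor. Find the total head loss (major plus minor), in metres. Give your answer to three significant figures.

H_L ≈ 2.87 m

V = 4Q/(πD²) = 1.735 m/s; V²/2g = 0.1534 m
Re = 4.97×10^5, ε/D = 1.18×10^-4 → f = 0.01468 (Swamee-Jain)
Major: h_f = f(L/D)·V²/2g = 0.01468·990.9·0.1534 = 2.232 m
Minor: ΣK = 4.17; h_m = ΣK·V²/2g = 0.6397 m
Total H_L = 2.232 + 0.6397 = 2.872 m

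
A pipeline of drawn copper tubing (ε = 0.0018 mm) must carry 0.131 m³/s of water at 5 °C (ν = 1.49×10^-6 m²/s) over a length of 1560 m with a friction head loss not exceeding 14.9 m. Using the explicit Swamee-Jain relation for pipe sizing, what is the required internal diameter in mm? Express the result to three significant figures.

D ≈ 294 mm

Swamee-Jain (Type III): D = 0.66·[ε^1.25·(LQ²/(gh_f))^4.75 + ν·Q^9.4·(L/(gh_f))^5.2]^0.04
LQ²/(gh_f) = 0.1832; L/(gh_f) = 10.67
Term 1 = ε^1.25·(…)^4.75 = 2.08×10^-11; Term 2 = ν·Q^9.4·(…)^5.2 = 1.67×10^-9
D = 0.66·(2.08×10^-11 + 1.67×10^-9)^0.04 = 0.2942 m = 294 mm
Check: V = 1.93 m/s, Re = 3.80×10^5, f = 0.01384, h_f = 13.9 m ≈ 14.9 m ✓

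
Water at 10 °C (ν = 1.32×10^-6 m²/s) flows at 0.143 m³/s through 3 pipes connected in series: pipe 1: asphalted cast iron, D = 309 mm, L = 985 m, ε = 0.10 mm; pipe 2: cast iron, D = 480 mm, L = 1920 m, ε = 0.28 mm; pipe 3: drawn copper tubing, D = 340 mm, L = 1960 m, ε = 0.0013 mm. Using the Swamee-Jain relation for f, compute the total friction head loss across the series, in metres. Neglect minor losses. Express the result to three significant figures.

Pipe 1: V = 1.907 m/s, Re = 4.46×10^5, ε/D = 3.24×10^-4, f = 0.01669, h_1 = f(L/D)V²/2g = 9.858 m
Pipe 2: V = 0.7902 m/s, Re = 2.87×10^5, ε/D = 5.83×10^-4, f = 0.01884, h_2 = f(L/D)V²/2g = 2.399 m
Pipe 3: V = 1.575 m/s, Re = 4.06×10^5, ε/D = 3.82×10^-6, f = 0.01365, h_3 = f(L/D)V²/2g = 9.948 m
Series → Q common, losses add: H = Σh = 22.21 m

H ≈ 22.2 m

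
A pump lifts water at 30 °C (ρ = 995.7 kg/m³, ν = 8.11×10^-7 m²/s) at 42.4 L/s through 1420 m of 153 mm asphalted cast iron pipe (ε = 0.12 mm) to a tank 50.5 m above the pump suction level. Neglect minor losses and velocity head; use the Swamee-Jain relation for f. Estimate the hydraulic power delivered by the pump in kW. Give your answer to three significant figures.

V = 4Q/(πD²) = 2.306 m/s; Re = 4.35×10^5; ε/D = 7.84×10^-4; f = 0.01946
h_f = f(L/D)V²/2g = 48.95 m
Total head H = z + h_f = 50.5 + 48.95 = 99.45 m
P_hyd = ρgQH = 995.7·9.81·0.0424·99.45 = 41.19 kW

P_hyd ≈ 41.2 kW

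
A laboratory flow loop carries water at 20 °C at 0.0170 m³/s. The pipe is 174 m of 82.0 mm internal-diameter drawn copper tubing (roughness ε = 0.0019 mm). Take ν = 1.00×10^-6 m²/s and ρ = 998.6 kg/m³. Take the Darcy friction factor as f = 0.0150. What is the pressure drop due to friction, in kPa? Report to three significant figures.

V = 4Q/(πD²) = 4·0.0170/(π·0.0820²) = 3.219 m/s
h_f = f(L/D)V²/(2g) = 0.01500·(174/0.0820)·3.219²/(2·9.81) = 16.81 m
Δp = ρg·h_f = 998.6·9.81·16.81 = 164.7 kPa

Δp ≈ 165 kPa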